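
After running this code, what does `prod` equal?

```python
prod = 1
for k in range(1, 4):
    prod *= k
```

Let's trace through this code step by step.

Initialize: prod = 1
Entering loop: for k in range(1, 4):

After execution: prod = 6
6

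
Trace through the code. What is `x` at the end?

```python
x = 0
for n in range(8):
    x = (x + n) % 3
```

Let's trace through this code step by step.

Initialize: x = 0
Entering loop: for n in range(8):

After execution: x = 1
1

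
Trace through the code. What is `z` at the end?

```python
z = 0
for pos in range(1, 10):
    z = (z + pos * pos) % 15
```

Let's trace through this code step by step.

Initialize: z = 0
Entering loop: for pos in range(1, 10):

After execution: z = 0
0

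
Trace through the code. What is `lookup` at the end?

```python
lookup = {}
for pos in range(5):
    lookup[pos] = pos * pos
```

Let's trace through this code step by step.

Initialize: lookup = {}
Entering loop: for pos in range(5):

After execution: lookup = {0: 0, 1: 1, 2: 4, 3: 9, 4: 16}
{0: 0, 1: 1, 2: 4, 3: 9, 4: 16}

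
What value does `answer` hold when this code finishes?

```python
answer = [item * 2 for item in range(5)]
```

Let's trace through this code step by step.

Initialize: answer = [item * 2 for item in range(5)]

After execution: answer = [0, 2, 4, 6, 8]
[0, 2, 4, 6, 8]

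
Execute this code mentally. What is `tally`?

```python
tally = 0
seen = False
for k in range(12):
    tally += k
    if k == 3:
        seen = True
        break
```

Let's trace through this code step by step.

Initialize: tally = 0
Initialize: seen = False
Entering loop: for k in range(12):

After execution: tally = 6
6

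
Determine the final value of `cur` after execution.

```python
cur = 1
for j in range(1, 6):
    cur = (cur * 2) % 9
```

Let's trace through this code step by step.

Initialize: cur = 1
Entering loop: for j in range(1, 6):

After execution: cur = 5
5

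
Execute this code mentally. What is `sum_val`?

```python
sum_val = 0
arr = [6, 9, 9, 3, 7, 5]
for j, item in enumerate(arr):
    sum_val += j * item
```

Let's trace through this code step by step.

Initialize: sum_val = 0
Initialize: arr = [6, 9, 9, 3, 7, 5]
Entering loop: for j, item in enumerate(arr):

After execution: sum_val = 89
89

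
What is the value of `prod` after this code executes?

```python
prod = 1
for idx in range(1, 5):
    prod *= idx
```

Let's trace through this code step by step.

Initialize: prod = 1
Entering loop: for idx in range(1, 5):

After execution: prod = 24
24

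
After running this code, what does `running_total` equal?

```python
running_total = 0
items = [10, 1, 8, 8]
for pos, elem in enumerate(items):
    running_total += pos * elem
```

Let's trace through this code step by step.

Initialize: running_total = 0
Initialize: items = [10, 1, 8, 8]
Entering loop: for pos, elem in enumerate(items):

After execution: running_total = 41
41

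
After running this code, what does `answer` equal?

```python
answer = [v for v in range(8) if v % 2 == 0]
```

Let's trace through this code step by step.

Initialize: answer = [v for v in range(8) if v % 2 == 0]

After execution: answer = [0, 2, 4, 6]
[0, 2, 4, 6]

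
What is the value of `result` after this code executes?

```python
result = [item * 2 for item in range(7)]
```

Let's trace through this code step by step.

Initialize: result = [item * 2 for item in range(7)]

After execution: result = [0, 2, 4, 6, 8, 10, 12]
[0, 2, 4, 6, 8, 10, 12]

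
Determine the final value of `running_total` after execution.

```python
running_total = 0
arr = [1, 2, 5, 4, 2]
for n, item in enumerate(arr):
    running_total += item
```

Let's trace through this code step by step.

Initialize: running_total = 0
Initialize: arr = [1, 2, 5, 4, 2]
Entering loop: for n, item in enumerate(arr):

After execution: running_total = 14
14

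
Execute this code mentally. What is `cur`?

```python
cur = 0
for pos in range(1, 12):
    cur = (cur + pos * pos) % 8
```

Let's trace through this code step by step.

Initialize: cur = 0
Entering loop: for pos in range(1, 12):

After execution: cur = 2
2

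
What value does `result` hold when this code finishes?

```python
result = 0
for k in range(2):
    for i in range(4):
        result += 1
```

Let's trace through this code step by step.

Initialize: result = 0
Entering loop: for k in range(2):

After execution: result = 8
8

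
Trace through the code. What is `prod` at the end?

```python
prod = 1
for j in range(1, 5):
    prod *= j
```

Let's trace through this code step by step.

Initialize: prod = 1
Entering loop: for j in range(1, 5):

After execution: prod = 24
24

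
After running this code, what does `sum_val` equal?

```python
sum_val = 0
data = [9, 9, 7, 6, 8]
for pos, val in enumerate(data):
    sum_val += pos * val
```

Let's trace through this code step by step.

Initialize: sum_val = 0
Initialize: data = [9, 9, 7, 6, 8]
Entering loop: for pos, val in enumerate(data):

After execution: sum_val = 73
73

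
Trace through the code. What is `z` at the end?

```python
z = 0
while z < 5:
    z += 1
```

Let's trace through this code step by step.

Initialize: z = 0
Entering loop: while z < 5:

After execution: z = 5
5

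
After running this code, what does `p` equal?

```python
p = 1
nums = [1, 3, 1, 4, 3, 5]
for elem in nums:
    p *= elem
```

Let's trace through this code step by step.

Initialize: p = 1
Initialize: nums = [1, 3, 1, 4, 3, 5]
Entering loop: for elem in nums:

After execution: p = 180
180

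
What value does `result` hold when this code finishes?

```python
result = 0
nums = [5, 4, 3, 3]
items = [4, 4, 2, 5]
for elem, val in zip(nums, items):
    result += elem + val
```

Let's trace through this code step by step.

Initialize: result = 0
Initialize: nums = [5, 4, 3, 3]
Initialize: items = [4, 4, 2, 5]
Entering loop: for elem, val in zip(nums, items):

After execution: result = 30
30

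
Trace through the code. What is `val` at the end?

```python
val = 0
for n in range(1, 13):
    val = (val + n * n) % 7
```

Let's trace through this code step by step.

Initialize: val = 0
Entering loop: for n in range(1, 13):

After execution: val = 6
6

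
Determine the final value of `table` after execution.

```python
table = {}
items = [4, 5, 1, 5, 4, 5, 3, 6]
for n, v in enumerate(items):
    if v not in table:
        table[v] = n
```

Let's trace through this code step by step.

Initialize: table = {}
Initialize: items = [4, 5, 1, 5, 4, 5, 3, 6]
Entering loop: for n, v in enumerate(items):

After execution: table = {4: 0, 5: 1, 1: 2, 3: 6, 6: 7}
{4: 0, 5: 1, 1: 2, 3: 6, 6: 7}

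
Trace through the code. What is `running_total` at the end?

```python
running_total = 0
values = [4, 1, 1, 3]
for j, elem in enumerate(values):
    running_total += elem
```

Let's trace through this code step by step.

Initialize: running_total = 0
Initialize: values = [4, 1, 1, 3]
Entering loop: for j, elem in enumerate(values):

After execution: running_total = 9
9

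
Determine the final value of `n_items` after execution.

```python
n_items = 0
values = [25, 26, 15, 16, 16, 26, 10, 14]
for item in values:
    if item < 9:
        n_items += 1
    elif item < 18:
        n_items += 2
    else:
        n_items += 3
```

Let's trace through this code step by step.

Initialize: n_items = 0
Initialize: values = [25, 26, 15, 16, 16, 26, 10, 14]
Entering loop: for item in values:

After execution: n_items = 19
19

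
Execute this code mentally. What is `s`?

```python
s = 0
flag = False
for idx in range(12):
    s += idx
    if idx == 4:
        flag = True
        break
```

Let's trace through this code step by step.

Initialize: s = 0
Initialize: flag = False
Entering loop: for idx in range(12):

After execution: s = 10
10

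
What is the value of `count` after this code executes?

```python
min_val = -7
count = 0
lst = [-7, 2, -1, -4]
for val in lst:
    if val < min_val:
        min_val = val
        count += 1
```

Let's trace through this code step by step.

Initialize: min_val = -7
Initialize: count = 0
Initialize: lst = [-7, 2, -1, -4]
Entering loop: for val in lst:

After execution: count = 0
0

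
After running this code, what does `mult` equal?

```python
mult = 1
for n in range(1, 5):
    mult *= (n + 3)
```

Let's trace through this code step by step.

Initialize: mult = 1
Entering loop: for n in range(1, 5):

After execution: mult = 840
840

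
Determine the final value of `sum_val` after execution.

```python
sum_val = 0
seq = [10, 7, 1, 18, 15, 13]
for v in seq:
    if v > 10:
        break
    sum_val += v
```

Let's trace through this code step by step.

Initialize: sum_val = 0
Initialize: seq = [10, 7, 1, 18, 15, 13]
Entering loop: for v in seq:

After execution: sum_val = 18
18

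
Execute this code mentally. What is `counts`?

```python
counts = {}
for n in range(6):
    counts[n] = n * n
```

Let's trace through this code step by step.

Initialize: counts = {}
Entering loop: for n in range(6):

After execution: counts = {0: 0, 1: 1, 2: 4, 3: 9, 4: 16, 5: 25}
{0: 0, 1: 1, 2: 4, 3: 9, 4: 16, 5: 25}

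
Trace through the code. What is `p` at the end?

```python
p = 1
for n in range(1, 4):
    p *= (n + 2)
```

Let's trace through this code step by step.

Initialize: p = 1
Entering loop: for n in range(1, 4):

After execution: p = 60
60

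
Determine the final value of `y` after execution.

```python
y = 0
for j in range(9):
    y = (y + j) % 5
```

Let's trace through this code step by step.

Initialize: y = 0
Entering loop: for j in range(9):

After execution: y = 1
1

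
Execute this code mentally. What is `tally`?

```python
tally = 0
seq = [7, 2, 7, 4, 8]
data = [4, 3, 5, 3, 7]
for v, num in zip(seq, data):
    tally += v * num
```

Let's trace through this code step by step.

Initialize: tally = 0
Initialize: seq = [7, 2, 7, 4, 8]
Initialize: data = [4, 3, 5, 3, 7]
Entering loop: for v, num in zip(seq, data):

After execution: tally = 137
137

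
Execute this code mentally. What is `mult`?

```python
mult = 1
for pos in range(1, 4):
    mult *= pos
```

Let's trace through this code step by step.

Initialize: mult = 1
Entering loop: for pos in range(1, 4):

After execution: mult = 6
6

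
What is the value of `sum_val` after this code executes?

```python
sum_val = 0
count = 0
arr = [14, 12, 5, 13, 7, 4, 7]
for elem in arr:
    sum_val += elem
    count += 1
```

Let's trace through this code step by step.

Initialize: sum_val = 0
Initialize: count = 0
Initialize: arr = [14, 12, 5, 13, 7, 4, 7]
Entering loop: for elem in arr:

After execution: sum_val = 62
62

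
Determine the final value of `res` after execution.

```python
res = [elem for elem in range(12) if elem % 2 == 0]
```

Let's trace through this code step by step.

Initialize: res = [elem for elem in range(12) if elem % 2 == 0]

After execution: res = [0, 2, 4, 6, 8, 10]
[0, 2, 4, 6, 8, 10]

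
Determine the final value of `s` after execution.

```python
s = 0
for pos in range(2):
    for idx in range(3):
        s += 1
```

Let's trace through this code step by step.

Initialize: s = 0
Entering loop: for pos in range(2):

After execution: s = 6
6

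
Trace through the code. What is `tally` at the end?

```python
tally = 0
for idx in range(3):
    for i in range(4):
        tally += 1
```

Let's trace through this code step by step.

Initialize: tally = 0
Entering loop: for idx in range(3):

After execution: tally = 12
12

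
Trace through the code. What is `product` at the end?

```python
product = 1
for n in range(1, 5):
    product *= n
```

Let's trace through this code step by step.

Initialize: product = 1
Entering loop: for n in range(1, 5):

After execution: product = 24
24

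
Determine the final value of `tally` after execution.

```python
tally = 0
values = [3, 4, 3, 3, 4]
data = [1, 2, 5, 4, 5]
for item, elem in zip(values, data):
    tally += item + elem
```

Let's trace through this code step by step.

Initialize: tally = 0
Initialize: values = [3, 4, 3, 3, 4]
Initialize: data = [1, 2, 5, 4, 5]
Entering loop: for item, elem in zip(values, data):

After execution: tally = 34
34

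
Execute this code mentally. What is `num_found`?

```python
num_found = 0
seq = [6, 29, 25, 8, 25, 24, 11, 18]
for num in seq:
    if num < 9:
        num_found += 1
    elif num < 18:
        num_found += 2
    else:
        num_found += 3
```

Let's trace through this code step by step.

Initialize: num_found = 0
Initialize: seq = [6, 29, 25, 8, 25, 24, 11, 18]
Entering loop: for num in seq:

After execution: num_found = 19
19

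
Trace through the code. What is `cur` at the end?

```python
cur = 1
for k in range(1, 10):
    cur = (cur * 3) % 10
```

Let's trace through this code step by step.

Initialize: cur = 1
Entering loop: for k in range(1, 10):

After execution: cur = 3
3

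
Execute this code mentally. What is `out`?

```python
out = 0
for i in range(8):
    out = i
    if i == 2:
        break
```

Let's trace through this code step by step.

Initialize: out = 0
Entering loop: for i in range(8):

After execution: out = 2
2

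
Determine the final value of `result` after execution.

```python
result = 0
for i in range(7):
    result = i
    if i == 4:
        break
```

Let's trace through this code step by step.

Initialize: result = 0
Entering loop: for i in range(7):

After execution: result = 4
4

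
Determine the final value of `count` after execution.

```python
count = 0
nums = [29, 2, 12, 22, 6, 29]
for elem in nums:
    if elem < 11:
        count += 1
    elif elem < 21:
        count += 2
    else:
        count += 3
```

Let's trace through this code step by step.

Initialize: count = 0
Initialize: nums = [29, 2, 12, 22, 6, 29]
Entering loop: for elem in nums:

After execution: count = 13
13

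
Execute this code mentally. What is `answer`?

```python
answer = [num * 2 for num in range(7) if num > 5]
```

Let's trace through this code step by step.

Initialize: answer = [num * 2 for num in range(7) if num > 5]

After execution: answer = [12]
[12]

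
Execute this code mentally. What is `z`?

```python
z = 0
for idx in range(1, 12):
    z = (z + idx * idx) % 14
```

Let's trace through this code step by step.

Initialize: z = 0
Entering loop: for idx in range(1, 12):

After execution: z = 2
2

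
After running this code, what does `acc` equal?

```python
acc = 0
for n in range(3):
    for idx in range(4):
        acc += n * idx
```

Let's trace through this code step by step.

Initialize: acc = 0
Entering loop: for n in range(3):

After execution: acc = 18
18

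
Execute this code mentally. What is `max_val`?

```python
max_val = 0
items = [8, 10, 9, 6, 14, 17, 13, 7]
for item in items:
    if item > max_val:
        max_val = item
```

Let's trace through this code step by step.

Initialize: max_val = 0
Initialize: items = [8, 10, 9, 6, 14, 17, 13, 7]
Entering loop: for item in items:

After execution: max_val = 17
17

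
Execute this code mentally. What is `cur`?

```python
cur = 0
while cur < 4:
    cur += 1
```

Let's trace through this code step by step.

Initialize: cur = 0
Entering loop: while cur < 4:

After execution: cur = 4
4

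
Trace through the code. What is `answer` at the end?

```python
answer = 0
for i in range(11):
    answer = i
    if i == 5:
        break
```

Let's trace through this code step by step.

Initialize: answer = 0
Entering loop: for i in range(11):

After execution: answer = 5
5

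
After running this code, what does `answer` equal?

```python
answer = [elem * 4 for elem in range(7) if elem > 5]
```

Let's trace through this code step by step.

Initialize: answer = [elem * 4 for elem in range(7) if elem > 5]

After execution: answer = [24]
[24]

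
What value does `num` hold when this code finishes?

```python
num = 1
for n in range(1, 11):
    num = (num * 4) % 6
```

Let's trace through this code step by step.

Initialize: num = 1
Entering loop: for n in range(1, 11):

After execution: num = 4
4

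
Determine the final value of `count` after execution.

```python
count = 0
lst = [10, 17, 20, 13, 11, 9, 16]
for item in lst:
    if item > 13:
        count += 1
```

Let's trace through this code step by step.

Initialize: count = 0
Initialize: lst = [10, 17, 20, 13, 11, 9, 16]
Entering loop: for item in lst:

After execution: count = 3
3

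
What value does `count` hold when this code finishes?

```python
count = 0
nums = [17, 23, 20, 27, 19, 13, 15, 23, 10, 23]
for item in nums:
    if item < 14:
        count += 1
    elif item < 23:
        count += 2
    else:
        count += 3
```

Let's trace through this code step by step.

Initialize: count = 0
Initialize: nums = [17, 23, 20, 27, 19, 13, 15, 23, 10, 23]
Entering loop: for item in nums:

After execution: count = 22
22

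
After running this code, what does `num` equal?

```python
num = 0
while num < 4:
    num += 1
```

Let's trace through this code step by step.

Initialize: num = 0
Entering loop: while num < 4:

After execution: num = 4
4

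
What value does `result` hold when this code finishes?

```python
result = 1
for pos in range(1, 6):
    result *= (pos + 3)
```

Let's trace through this code step by step.

Initialize: result = 1
Entering loop: for pos in range(1, 6):

After execution: result = 6720
6720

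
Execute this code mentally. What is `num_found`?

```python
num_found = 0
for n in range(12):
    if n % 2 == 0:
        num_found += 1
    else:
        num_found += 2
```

Let's trace through this code step by step.

Initialize: num_found = 0
Entering loop: for n in range(12):

After execution: num_found = 18
18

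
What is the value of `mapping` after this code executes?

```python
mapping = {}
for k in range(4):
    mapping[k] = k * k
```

Let's trace through this code step by step.

Initialize: mapping = {}
Entering loop: for k in range(4):

After execution: mapping = {0: 0, 1: 1, 2: 4, 3: 9}
{0: 0, 1: 1, 2: 4, 3: 9}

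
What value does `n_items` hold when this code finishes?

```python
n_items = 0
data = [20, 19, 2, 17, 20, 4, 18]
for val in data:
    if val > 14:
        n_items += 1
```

Let's trace through this code step by step.

Initialize: n_items = 0
Initialize: data = [20, 19, 2, 17, 20, 4, 18]
Entering loop: for val in data:

After execution: n_items = 5
5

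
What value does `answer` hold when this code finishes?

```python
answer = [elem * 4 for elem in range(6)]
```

Let's trace through this code step by step.

Initialize: answer = [elem * 4 for elem in range(6)]

After execution: answer = [0, 4, 8, 12, 16, 20]
[0, 4, 8, 12, 16, 20]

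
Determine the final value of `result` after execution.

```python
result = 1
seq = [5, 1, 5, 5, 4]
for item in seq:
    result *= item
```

Let's trace through this code step by step.

Initialize: result = 1
Initialize: seq = [5, 1, 5, 5, 4]
Entering loop: for item in seq:

After execution: result = 500
500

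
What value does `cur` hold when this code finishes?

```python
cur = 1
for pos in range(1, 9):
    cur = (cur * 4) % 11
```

Let's trace through this code step by step.

Initialize: cur = 1
Entering loop: for pos in range(1, 9):

After execution: cur = 9
9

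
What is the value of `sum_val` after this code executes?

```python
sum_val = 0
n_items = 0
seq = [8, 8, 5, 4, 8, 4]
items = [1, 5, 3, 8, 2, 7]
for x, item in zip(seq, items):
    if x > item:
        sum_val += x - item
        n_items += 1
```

Let's trace through this code step by step.

Initialize: sum_val = 0
Initialize: n_items = 0
Initialize: seq = [8, 8, 5, 4, 8, 4]
Initialize: items = [1, 5, 3, 8, 2, 7]
Entering loop: for x, item in zip(seq, items):

After execution: sum_val = 18
18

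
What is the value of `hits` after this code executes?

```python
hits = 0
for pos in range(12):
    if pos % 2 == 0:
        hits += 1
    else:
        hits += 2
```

Let's trace through this code step by step.

Initialize: hits = 0
Entering loop: for pos in range(12):

After execution: hits = 18
18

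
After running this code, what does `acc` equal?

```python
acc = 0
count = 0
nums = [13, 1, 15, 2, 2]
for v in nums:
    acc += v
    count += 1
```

Let's trace through this code step by step.

Initialize: acc = 0
Initialize: count = 0
Initialize: nums = [13, 1, 15, 2, 2]
Entering loop: for v in nums:

After execution: acc = 33
33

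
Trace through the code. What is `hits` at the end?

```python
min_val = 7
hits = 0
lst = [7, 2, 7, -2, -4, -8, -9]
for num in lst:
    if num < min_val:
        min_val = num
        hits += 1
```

Let's trace through this code step by step.

Initialize: min_val = 7
Initialize: hits = 0
Initialize: lst = [7, 2, 7, -2, -4, -8, -9]
Entering loop: for num in lst:

After execution: hits = 5
5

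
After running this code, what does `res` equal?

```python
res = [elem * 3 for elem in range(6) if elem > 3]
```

Let's trace through this code step by step.

Initialize: res = [elem * 3 for elem in range(6) if elem > 3]

After execution: res = [12, 15]
[12, 15]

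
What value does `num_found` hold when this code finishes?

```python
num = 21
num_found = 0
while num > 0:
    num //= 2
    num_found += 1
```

Let's trace through this code step by step.

Initialize: num = 21
Initialize: num_found = 0
Entering loop: while num > 0:

After execution: num_found = 5
5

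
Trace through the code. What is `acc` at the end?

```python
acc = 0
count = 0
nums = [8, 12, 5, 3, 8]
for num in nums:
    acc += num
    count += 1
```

Let's trace through this code step by step.

Initialize: acc = 0
Initialize: count = 0
Initialize: nums = [8, 12, 5, 3, 8]
Entering loop: for num in nums:

After execution: acc = 36
36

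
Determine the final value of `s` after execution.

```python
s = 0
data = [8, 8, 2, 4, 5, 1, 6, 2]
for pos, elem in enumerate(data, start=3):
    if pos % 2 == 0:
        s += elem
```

Let's trace through this code step by step.

Initialize: s = 0
Initialize: data = [8, 8, 2, 4, 5, 1, 6, 2]
Entering loop: for pos, elem in enumerate(data, start=3):

After execution: s = 15
15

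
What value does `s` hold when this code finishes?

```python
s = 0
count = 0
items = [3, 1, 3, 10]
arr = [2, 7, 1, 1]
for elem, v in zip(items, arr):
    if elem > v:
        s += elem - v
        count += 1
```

Let's trace through this code step by step.

Initialize: s = 0
Initialize: count = 0
Initialize: items = [3, 1, 3, 10]
Initialize: arr = [2, 7, 1, 1]
Entering loop: for elem, v in zip(items, arr):

After execution: s = 12
12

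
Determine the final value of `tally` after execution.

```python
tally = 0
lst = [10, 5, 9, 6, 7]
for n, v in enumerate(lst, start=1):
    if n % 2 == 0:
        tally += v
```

Let's trace through this code step by step.

Initialize: tally = 0
Initialize: lst = [10, 5, 9, 6, 7]
Entering loop: for n, v in enumerate(lst, start=1):

After execution: tally = 11
11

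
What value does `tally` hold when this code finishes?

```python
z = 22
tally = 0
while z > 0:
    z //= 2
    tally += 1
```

Let's trace through this code step by step.

Initialize: z = 22
Initialize: tally = 0
Entering loop: while z > 0:

After execution: tally = 5
5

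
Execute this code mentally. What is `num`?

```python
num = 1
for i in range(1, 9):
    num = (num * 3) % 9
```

Let's trace through this code step by step.

Initialize: num = 1
Entering loop: for i in range(1, 9):

After execution: num = 0
0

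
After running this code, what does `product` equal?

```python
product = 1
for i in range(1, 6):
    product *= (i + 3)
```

Let's trace through this code step by step.

Initialize: product = 1
Entering loop: for i in range(1, 6):

After execution: product = 6720
6720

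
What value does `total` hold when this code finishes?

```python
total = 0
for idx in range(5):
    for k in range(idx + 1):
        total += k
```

Let's trace through this code step by step.

Initialize: total = 0
Entering loop: for idx in range(5):

After execution: total = 20
20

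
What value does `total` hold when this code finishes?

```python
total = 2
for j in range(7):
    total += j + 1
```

Let's trace through this code step by step.

Initialize: total = 2
Entering loop: for j in range(7):

After execution: total = 30
30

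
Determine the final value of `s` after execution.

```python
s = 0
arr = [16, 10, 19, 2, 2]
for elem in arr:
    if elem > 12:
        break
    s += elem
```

Let's trace through this code step by step.

Initialize: s = 0
Initialize: arr = [16, 10, 19, 2, 2]
Entering loop: for elem in arr:

After execution: s = 0
0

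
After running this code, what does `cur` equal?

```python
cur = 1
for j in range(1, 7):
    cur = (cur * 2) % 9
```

Let's trace through this code step by step.

Initialize: cur = 1
Entering loop: for j in range(1, 7):

After execution: cur = 1
1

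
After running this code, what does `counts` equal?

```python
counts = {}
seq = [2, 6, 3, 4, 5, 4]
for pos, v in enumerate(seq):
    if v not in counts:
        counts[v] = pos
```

Let's trace through this code step by step.

Initialize: counts = {}
Initialize: seq = [2, 6, 3, 4, 5, 4]
Entering loop: for pos, v in enumerate(seq):

After execution: counts = {2: 0, 6: 1, 3: 2, 4: 3, 5: 4}
{2: 0, 6: 1, 3: 2, 4: 3, 5: 4}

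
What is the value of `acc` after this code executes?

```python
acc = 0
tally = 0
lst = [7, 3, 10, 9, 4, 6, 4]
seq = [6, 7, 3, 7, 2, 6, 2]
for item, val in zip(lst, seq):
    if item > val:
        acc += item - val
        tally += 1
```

Let's trace through this code step by step.

Initialize: acc = 0
Initialize: tally = 0
Initialize: lst = [7, 3, 10, 9, 4, 6, 4]
Initialize: seq = [6, 7, 3, 7, 2, 6, 2]
Entering loop: for item, val in zip(lst, seq):

After execution: acc = 14
14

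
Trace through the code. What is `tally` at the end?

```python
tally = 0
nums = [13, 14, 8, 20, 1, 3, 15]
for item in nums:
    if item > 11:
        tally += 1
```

Let's trace through this code step by step.

Initialize: tally = 0
Initialize: nums = [13, 14, 8, 20, 1, 3, 15]
Entering loop: for item in nums:

After execution: tally = 4
4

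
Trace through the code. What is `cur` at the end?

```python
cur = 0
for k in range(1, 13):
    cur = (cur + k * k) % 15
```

Let's trace through this code step by step.

Initialize: cur = 0
Entering loop: for k in range(1, 13):

After execution: cur = 5
5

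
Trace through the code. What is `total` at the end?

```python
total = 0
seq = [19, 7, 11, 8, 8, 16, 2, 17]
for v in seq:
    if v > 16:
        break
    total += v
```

Let's trace through this code step by step.

Initialize: total = 0
Initialize: seq = [19, 7, 11, 8, 8, 16, 2, 17]
Entering loop: for v in seq:

After execution: total = 0
0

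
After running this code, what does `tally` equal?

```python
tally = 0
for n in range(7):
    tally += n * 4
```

Let's trace through this code step by step.

Initialize: tally = 0
Entering loop: for n in range(7):

After execution: tally = 84
84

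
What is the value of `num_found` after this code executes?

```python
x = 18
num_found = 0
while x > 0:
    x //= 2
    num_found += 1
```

Let's trace through this code step by step.

Initialize: x = 18
Initialize: num_found = 0
Entering loop: while x > 0:

After execution: num_found = 5
5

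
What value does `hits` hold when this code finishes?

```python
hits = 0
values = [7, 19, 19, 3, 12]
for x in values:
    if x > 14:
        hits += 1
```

Let's trace through this code step by step.

Initialize: hits = 0
Initialize: values = [7, 19, 19, 3, 12]
Entering loop: for x in values:

After execution: hits = 2
2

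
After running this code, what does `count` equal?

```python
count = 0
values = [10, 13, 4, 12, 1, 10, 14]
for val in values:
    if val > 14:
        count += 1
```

Let's trace through this code step by step.

Initialize: count = 0
Initialize: values = [10, 13, 4, 12, 1, 10, 14]
Entering loop: for val in values:

After execution: count = 0
0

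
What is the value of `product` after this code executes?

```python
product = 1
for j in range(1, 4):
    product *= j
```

Let's trace through this code step by step.

Initialize: product = 1
Entering loop: for j in range(1, 4):

After execution: product = 6
6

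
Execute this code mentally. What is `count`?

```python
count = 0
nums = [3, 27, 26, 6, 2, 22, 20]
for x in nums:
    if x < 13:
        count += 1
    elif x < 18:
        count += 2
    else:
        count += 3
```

Let's trace through this code step by step.

Initialize: count = 0
Initialize: nums = [3, 27, 26, 6, 2, 22, 20]
Entering loop: for x in nums:

After execution: count = 15
15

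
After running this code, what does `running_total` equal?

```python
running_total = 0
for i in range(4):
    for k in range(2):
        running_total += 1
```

Let's trace through this code step by step.

Initialize: running_total = 0
Entering loop: for i in range(4):

After execution: running_total = 8
8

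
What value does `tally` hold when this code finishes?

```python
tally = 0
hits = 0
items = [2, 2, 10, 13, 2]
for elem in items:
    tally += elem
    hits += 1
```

Let's trace through this code step by step.

Initialize: tally = 0
Initialize: hits = 0
Initialize: items = [2, 2, 10, 13, 2]
Entering loop: for elem in items:

After execution: tally = 29
29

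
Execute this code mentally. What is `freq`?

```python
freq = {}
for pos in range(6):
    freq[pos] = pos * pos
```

Let's trace through this code step by step.

Initialize: freq = {}
Entering loop: for pos in range(6):

After execution: freq = {0: 0, 1: 1, 2: 4, 3: 9, 4: 16, 5: 25}
{0: 0, 1: 1, 2: 4, 3: 9, 4: 16, 5: 25}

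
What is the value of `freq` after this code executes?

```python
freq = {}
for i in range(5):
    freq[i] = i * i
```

Let's trace through this code step by step.

Initialize: freq = {}
Entering loop: for i in range(5):

After execution: freq = {0: 0, 1: 1, 2: 4, 3: 9, 4: 16}
{0: 0, 1: 1, 2: 4, 3: 9, 4: 16}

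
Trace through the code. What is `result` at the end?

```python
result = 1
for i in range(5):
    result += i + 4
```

Let's trace through this code step by step.

Initialize: result = 1
Entering loop: for i in range(5):

After execution: result = 31
31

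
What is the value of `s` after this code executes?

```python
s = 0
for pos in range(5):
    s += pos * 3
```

Let's trace through this code step by step.

Initialize: s = 0
Entering loop: for pos in range(5):

After execution: s = 30
30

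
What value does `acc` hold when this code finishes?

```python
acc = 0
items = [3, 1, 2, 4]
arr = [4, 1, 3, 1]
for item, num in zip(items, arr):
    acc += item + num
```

Let's trace through this code step by step.

Initialize: acc = 0
Initialize: items = [3, 1, 2, 4]
Initialize: arr = [4, 1, 3, 1]
Entering loop: for item, num in zip(items, arr):

After execution: acc = 19
19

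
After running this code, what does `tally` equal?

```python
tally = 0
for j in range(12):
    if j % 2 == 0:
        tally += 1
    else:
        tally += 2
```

Let's trace through this code step by step.

Initialize: tally = 0
Entering loop: for j in range(12):

After execution: tally = 18
18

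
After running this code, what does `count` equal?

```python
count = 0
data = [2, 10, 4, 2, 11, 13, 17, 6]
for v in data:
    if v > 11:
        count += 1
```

Let's trace through this code step by step.

Initialize: count = 0
Initialize: data = [2, 10, 4, 2, 11, 13, 17, 6]
Entering loop: for v in data:

After execution: count = 2
2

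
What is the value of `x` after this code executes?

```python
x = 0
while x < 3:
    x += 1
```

Let's trace through this code step by step.

Initialize: x = 0
Entering loop: while x < 3:

After execution: x = 3
3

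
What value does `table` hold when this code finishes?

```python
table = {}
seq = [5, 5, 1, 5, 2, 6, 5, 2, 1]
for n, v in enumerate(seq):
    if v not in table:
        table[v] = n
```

Let's trace through this code step by step.

Initialize: table = {}
Initialize: seq = [5, 5, 1, 5, 2, 6, 5, 2, 1]
Entering loop: for n, v in enumerate(seq):

After execution: table = {5: 0, 1: 2, 2: 4, 6: 5}
{5: 0, 1: 2, 2: 4, 6: 5}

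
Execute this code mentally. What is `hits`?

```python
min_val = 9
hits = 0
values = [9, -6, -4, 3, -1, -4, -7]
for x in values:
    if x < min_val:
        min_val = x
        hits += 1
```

Let's trace through this code step by step.

Initialize: min_val = 9
Initialize: hits = 0
Initialize: values = [9, -6, -4, 3, -1, -4, -7]
Entering loop: for x in values:

After execution: hits = 2
2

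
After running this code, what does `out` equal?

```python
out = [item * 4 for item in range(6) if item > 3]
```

Let's trace through this code step by step.

Initialize: out = [item * 4 for item in range(6) if item > 3]

After execution: out = [16, 20]
[16, 20]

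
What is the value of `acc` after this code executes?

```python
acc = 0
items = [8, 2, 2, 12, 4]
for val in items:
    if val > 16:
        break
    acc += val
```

Let's trace through this code step by step.

Initialize: acc = 0
Initialize: items = [8, 2, 2, 12, 4]
Entering loop: for val in items:

After execution: acc = 28
28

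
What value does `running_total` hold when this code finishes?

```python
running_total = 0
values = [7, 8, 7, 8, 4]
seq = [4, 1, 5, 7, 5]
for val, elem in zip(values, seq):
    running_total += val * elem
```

Let's trace through this code step by step.

Initialize: running_total = 0
Initialize: values = [7, 8, 7, 8, 4]
Initialize: seq = [4, 1, 5, 7, 5]
Entering loop: for val, elem in zip(values, seq):

After execution: running_total = 147
147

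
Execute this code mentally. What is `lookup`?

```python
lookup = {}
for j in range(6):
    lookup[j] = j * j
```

Let's trace through this code step by step.

Initialize: lookup = {}
Entering loop: for j in range(6):

After execution: lookup = {0: 0, 1: 1, 2: 4, 3: 9, 4: 16, 5: 25}
{0: 0, 1: 1, 2: 4, 3: 9, 4: 16, 5: 25}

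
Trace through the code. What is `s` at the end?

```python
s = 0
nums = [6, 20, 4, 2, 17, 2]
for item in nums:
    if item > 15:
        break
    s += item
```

Let's trace through this code step by step.

Initialize: s = 0
Initialize: nums = [6, 20, 4, 2, 17, 2]
Entering loop: for item in nums:

After execution: s = 6
6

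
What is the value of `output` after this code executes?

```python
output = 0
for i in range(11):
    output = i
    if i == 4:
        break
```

Let's trace through this code step by step.

Initialize: output = 0
Entering loop: for i in range(11):

After execution: output = 4
4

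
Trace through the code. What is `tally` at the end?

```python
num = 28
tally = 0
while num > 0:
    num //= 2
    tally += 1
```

Let's trace through this code step by step.

Initialize: num = 28
Initialize: tally = 0
Entering loop: while num > 0:

After execution: tally = 5
5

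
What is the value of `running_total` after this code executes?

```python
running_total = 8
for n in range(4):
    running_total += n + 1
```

Let's trace through this code step by step.

Initialize: running_total = 8
Entering loop: for n in range(4):

After execution: running_total = 18
18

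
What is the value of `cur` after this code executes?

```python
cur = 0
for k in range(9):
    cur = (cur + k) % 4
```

Let's trace through this code step by step.

Initialize: cur = 0
Entering loop: for k in range(9):

After execution: cur = 0
0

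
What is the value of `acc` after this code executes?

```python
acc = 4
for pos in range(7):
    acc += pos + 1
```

Let's trace through this code step by step.

Initialize: acc = 4
Entering loop: for pos in range(7):

After execution: acc = 32
32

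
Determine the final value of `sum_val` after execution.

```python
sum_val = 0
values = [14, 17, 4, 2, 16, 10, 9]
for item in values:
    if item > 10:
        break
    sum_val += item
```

Let's trace through this code step by step.

Initialize: sum_val = 0
Initialize: values = [14, 17, 4, 2, 16, 10, 9]
Entering loop: for item in values:

After execution: sum_val = 0
0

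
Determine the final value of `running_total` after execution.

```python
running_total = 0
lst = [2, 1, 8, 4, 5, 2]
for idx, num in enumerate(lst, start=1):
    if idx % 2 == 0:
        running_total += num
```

Let's trace through this code step by step.

Initialize: running_total = 0
Initialize: lst = [2, 1, 8, 4, 5, 2]
Entering loop: for idx, num in enumerate(lst, start=1):

After execution: running_total = 7
7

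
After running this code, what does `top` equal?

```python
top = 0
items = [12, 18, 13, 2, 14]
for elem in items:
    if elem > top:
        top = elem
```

Let's trace through this code step by step.

Initialize: top = 0
Initialize: items = [12, 18, 13, 2, 14]
Entering loop: for elem in items:

After execution: top = 18
18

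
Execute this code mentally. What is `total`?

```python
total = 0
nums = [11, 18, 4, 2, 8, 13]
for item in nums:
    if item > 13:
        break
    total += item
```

Let's trace through this code step by step.

Initialize: total = 0
Initialize: nums = [11, 18, 4, 2, 8, 13]
Entering loop: for item in nums:

After execution: total = 11
11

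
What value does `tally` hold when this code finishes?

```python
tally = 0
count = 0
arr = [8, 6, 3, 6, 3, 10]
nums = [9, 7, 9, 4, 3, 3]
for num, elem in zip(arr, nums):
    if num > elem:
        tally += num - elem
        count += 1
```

Let's trace through this code step by step.

Initialize: tally = 0
Initialize: count = 0
Initialize: arr = [8, 6, 3, 6, 3, 10]
Initialize: nums = [9, 7, 9, 4, 3, 3]
Entering loop: for num, elem in zip(arr, nums):

After execution: tally = 9
9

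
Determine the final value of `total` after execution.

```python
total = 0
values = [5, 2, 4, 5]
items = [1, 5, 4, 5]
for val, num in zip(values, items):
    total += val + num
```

Let's trace through this code step by step.

Initialize: total = 0
Initialize: values = [5, 2, 4, 5]
Initialize: items = [1, 5, 4, 5]
Entering loop: for val, num in zip(values, items):

After execution: total = 31
31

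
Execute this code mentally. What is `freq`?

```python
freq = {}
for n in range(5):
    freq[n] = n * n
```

Let's trace through this code step by step.

Initialize: freq = {}
Entering loop: for n in range(5):

After execution: freq = {0: 0, 1: 1, 2: 4, 3: 9, 4: 16}
{0: 0, 1: 1, 2: 4, 3: 9, 4: 16}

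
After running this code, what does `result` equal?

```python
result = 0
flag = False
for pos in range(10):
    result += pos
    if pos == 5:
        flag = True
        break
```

Let's trace through this code step by step.

Initialize: result = 0
Initialize: flag = False
Entering loop: for pos in range(10):

After execution: result = 15
15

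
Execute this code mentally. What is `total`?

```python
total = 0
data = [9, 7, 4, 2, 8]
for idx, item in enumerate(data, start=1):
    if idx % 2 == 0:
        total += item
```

Let's trace through this code step by step.

Initialize: total = 0
Initialize: data = [9, 7, 4, 2, 8]
Entering loop: for idx, item in enumerate(data, start=1):

After execution: total = 9
9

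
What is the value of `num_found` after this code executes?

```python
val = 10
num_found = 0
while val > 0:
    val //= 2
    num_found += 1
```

Let's trace through this code step by step.

Initialize: val = 10
Initialize: num_found = 0
Entering loop: while val > 0:

After execution: num_found = 4
4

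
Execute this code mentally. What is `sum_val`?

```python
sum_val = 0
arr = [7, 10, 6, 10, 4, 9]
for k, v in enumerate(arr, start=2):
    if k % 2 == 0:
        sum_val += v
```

Let's trace through this code step by step.

Initialize: sum_val = 0
Initialize: arr = [7, 10, 6, 10, 4, 9]
Entering loop: for k, v in enumerate(arr, start=2):

After execution: sum_val = 17
17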